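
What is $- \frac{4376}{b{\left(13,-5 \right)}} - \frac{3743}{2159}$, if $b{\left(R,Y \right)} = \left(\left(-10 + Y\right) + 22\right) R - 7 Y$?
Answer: $- \frac{4959701}{136017} \approx -36.464$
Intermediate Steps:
$b{\left(R,Y \right)} = - 7 Y + R \left(12 + Y\right)$ ($b{\left(R,Y \right)} = \left(12 + Y\right) R - 7 Y = R \left(12 + Y\right) - 7 Y = - 7 Y + R \left(12 + Y\right)$)
$- \frac{4376}{b{\left(13,-5 \right)}} - \frac{3743}{2159} = - \frac{4376}{\left(-7\right) \left(-5\right) + 12 \cdot 13 + 13 \left(-5\right)} - \frac{3743}{2159} = - \frac{4376}{35 + 156 - 65} - \frac{3743}{2159} = - \frac{4376}{126} - \frac{3743}{2159} = \left(-4376\right) \frac{1}{126} - \frac{3743}{2159} = - \frac{2188}{63} - \frac{3743}{2159} = - \frac{4959701}{136017}$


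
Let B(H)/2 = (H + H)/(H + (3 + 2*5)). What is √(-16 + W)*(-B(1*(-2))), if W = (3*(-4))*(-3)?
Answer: 16*√5/11 ≈ 3.2525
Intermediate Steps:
B(H) = 4*H/(13 + H) (B(H) = 2*((H + H)/(H + (3 + 2*5))) = 2*((2*H)/(H + (3 + 10))) = 2*((2*H)/(H + 13)) = 2*((2*H)/(13 + H)) = 2*(2*H/(13 + H)) = 4*H/(13 + H))
W = 36 (W = -12*(-3) = 36)
√(-16 + W)*(-B(1*(-2))) = √(-16 + 36)*(-4*1*(-2)/(13 + 1*(-2))) = √20*(-4*(-2)/(13 - 2)) = (2*√5)*(-4*(-2)/11) = (2*√5)*(-1*(-8/11)) = (2*√5)*(8/11) = 16*√5/11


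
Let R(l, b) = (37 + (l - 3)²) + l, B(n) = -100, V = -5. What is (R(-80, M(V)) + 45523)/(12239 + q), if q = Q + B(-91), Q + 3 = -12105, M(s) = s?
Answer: 52369/31 ≈ 1689.3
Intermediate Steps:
Q = -12108 (Q = -3 - 12105 = -12108)
R(l, b) = 37 + l + (-3 + l)² (R(l, b) = (37 + (-3 + l)²) + l = 37 + l + (-3 + l)²)
q = -12208 (q = -12108 - 100 = -12208)
(R(-80, M(V)) + 45523)/(12239 + q) = ((37 - 80 + (-3 - 80)²) + 45523)/(12239 - 12208) = ((37 - 80 + (-83)²) + 45523)/31 = ((37 - 80 + 6889) + 45523)*(1/31) = (6846 + 45523)*(1/31) = 52369*(1/31) = 52369/31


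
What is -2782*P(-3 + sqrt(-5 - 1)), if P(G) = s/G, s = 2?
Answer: 5564/5 + 5564*I*sqrt(6)/15 ≈ 1112.8 + 908.6*I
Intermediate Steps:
P(G) = 2/G
-2782*P(-3 + sqrt(-5 - 1)) = -5564/(-3 + sqrt(-5 - 1)) = -5564/(-3 + sqrt(-6)) = -5564/(-3 + I*sqrt(6))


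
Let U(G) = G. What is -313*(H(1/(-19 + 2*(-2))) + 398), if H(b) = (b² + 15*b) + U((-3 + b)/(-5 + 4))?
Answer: -66295904/529 ≈ -1.2532e+5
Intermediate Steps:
H(b) = 3 + b² + 14*b (H(b) = (b² + 15*b) + (-3 + b)/(-5 + 4) = (b² + 15*b) + (-3 + b)/(-1) = (b² + 15*b) + (-3 + b)*(-1) = (b² + 15*b) + (3 - b) = 3 + b² + 14*b)
-313*(H(1/(-19 + 2*(-2))) + 398) = -313*((3 + (1/(-19 + 2*(-2)))² + 14/(-19 + 2*(-2))) + 398) = -313*((3 + (1/(-19 - 4))² + 14/(-19 - 4)) + 398) = -313*((3 + (1/(-23))² + 14/(-23)) + 398) = -313*((3 + (-1/23)² + 14*(-1/23)) + 398) = -313*((3 + 1/529 - 14/23) + 398) = -313*(1266/529 + 398) = -313*211808/529 = -66295904/529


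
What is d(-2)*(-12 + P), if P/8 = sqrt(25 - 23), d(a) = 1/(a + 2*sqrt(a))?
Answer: 2 - 8*I/3 - 4*sqrt(2)/3 + 2*I*sqrt(2) ≈ 0.11438 + 0.16176*I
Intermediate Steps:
P = 8*sqrt(2) (P = 8*sqrt(25 - 23) = 8*sqrt(2) ≈ 11.314)
d(-2)*(-12 + P) = (-12 + 8*sqrt(2))/(-2 + 2*sqrt(-2)) = (-12 + 8*sqrt(2))/(-2 + 2*(I*sqrt(2))) = (-12 + 8*sqrt(2))/(-2 + 2*I*sqrt(2))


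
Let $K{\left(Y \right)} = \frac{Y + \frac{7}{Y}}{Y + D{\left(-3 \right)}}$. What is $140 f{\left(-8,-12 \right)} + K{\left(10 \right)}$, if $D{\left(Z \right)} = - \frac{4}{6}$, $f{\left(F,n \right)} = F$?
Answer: $- \frac{313279}{280} \approx -1118.9$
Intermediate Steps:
$D{\left(Z \right)} = - \frac{2}{3}$ ($D{\left(Z \right)} = \left(-4\right) \frac{1}{6} = - \frac{2}{3}$)
$K{\left(Y \right)} = \frac{Y + \frac{7}{Y}}{- \frac{2}{3} + Y}$ ($K{\left(Y \right)} = \frac{Y + \frac{7}{Y}}{Y - \frac{2}{3}} = \frac{Y + \frac{7}{Y}}{- \frac{2}{3} + Y}$)
$140 f{\left(-8,-12 \right)} + K{\left(10 \right)} = 140 \left(-8\right) + \frac{3 \left(7 + 10^{2}\right)}{10 \left(-2 + 3 \cdot 10\right)} = -1120 + 3 \cdot \frac{1}{10} \frac{1}{-2 + 30} \left(7 + 100\right) = -1120 + 3 \cdot \frac{1}{10} \cdot \frac{1}{28} \cdot 107 = -1120 + \frac{321}{280} = - \frac{313279}{280}$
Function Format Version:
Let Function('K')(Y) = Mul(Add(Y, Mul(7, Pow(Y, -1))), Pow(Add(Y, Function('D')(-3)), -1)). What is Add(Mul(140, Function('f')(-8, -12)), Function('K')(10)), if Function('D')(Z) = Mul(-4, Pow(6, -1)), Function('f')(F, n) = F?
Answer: Rational(-313279, 280) ≈ -1118.9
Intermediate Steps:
Function('D')(Z) = Rational(-2, 3) (Function('D')(Z) = Mul(-4, Rational(1, 6)) = Rational(-2, 3))
Function('K')(Y) = Mul(Pow(Add(Rational(-2, 3), Y), -1), Add(Y, Mul(7, Pow(Y, -1)))) (Function('K')(Y) = Mul(Add(Y, Mul(7, Pow(Y, -1))), Pow(Add(Y, Rational(-2, 3)), -1)) = Mul(Add(Y, Mul(7, Pow(Y, -1))), Pow(Add(Rational(-2, 3), Y), -1)) = Mul(Pow(Add(Rational(-2, 3), Y), -1), Add(Y, Mul(7, Pow(Y, -1)))))
Add(Mul(140, Function('f')(-8, -12)), Function('K')(10)) = Add(Mul(140, -8), Mul(3, Pow(10, -1), Pow(Add(-2, Mul(3, 10)), -1), Add(7, Pow(10, 2)))) = Add(-1120, Mul(3, Rational(1, 10), Pow(Add(-2, 30), -1), Add(7, 100))) = Add(-1120, Mul(3, Rational(1, 10), Pow(28, -1), 107)) = Add(-1120, Mul(3, Rational(1, 10), Rational(1, 28), 107)) = Add(-1120, Rational(321, 280)) = Rational(-313279, 280)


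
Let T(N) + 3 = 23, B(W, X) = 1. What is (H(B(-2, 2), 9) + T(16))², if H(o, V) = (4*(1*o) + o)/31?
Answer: 390625/961 ≈ 406.48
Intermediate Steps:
T(N) = 20 (T(N) = -3 + 23 = 20)
H(o, V) = 5*o/31 (H(o, V) = (4*o + o)*(1/31) = (5*o)*(1/31) = 5*o/31)
(H(B(-2, 2), 9) + T(16))² = ((5/31)*1 + 20)² = (5/31 + 20)² = (625/31)² = 390625/961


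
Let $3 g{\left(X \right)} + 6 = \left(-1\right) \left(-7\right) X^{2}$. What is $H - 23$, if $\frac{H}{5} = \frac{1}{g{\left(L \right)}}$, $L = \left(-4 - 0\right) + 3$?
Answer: $-8$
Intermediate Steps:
$L = -1$ ($L = \left(-4 + 0\right) + 3 = -4 + 3 = -1$)
$g{\left(X \right)} = -2 + \frac{7 X^{2}}{3}$ ($g{\left(X \right)} = -2 + \frac{\left(-1\right) \left(-7\right) X^{2}}{3} = -2 + \frac{7 X^{2}}{3}$)
$H = 15$ ($H = \frac{5}{-2 + \frac{7 \left(-1\right)^{2}}{3}} = \frac{5}{-2 + \frac{7}{3} \cdot 1} = \frac{5}{-2 + \frac{7}{3}} = 5 \frac{1}{\frac{1}{3}} = 5 \cdot 3 = 15$)
$H - 23 = 15 - 23 = -8$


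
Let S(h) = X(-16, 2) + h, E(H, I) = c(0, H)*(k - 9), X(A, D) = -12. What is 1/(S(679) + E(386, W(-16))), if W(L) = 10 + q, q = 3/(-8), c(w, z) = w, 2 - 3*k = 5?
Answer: 1/667 ≈ 0.0014993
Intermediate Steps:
k = -1 (k = 2/3 - 1/3*5 = 2/3 - 5/3 = -1)
q = -3/8 (q = 3*(-1/8) = -3/8 ≈ -0.37500)
W(L) = 77/8 (W(L) = 10 - 3/8 = 77/8)
E(H, I) = 0 (E(H, I) = 0*(-1 - 9) = 0*(-10) = 0)
S(h) = -12 + h
1/(S(679) + E(386, W(-16))) = 1/((-12 + 679) + 0) = 1/(667 + 0) = 1/667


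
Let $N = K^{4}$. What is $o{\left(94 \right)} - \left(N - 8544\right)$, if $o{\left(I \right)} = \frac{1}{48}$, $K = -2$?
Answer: $\frac{409345}{48} \approx 8528.0$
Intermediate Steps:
$N = 16$ ($N = \left(-2\right)^{4} = 16$)
$o{\left(I \right)} = \frac{1}{48}$
$o{\left(94 \right)} - \left(N - 8544\right) = \frac{1}{48} - \left(16 - 8544\right) = \frac{1}{48} - -8528 = \frac{1}{48} + 8528 = \frac{409345}{48}$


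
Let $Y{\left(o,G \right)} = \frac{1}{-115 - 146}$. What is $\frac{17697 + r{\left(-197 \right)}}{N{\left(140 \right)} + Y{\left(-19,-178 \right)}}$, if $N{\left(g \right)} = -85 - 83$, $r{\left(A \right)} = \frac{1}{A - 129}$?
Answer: $- \frac{1505766681}{14294774} \approx -105.34$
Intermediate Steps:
$r{\left(A \right)} = \frac{1}{-129 + A}$
$N{\left(g \right)} = -168$
$Y{\left(o,G \right)} = - \frac{1}{261}$ ($Y{\left(o,G \right)} = \frac{1}{-261} = - \frac{1}{261}$)
$\frac{17697 + r{\left(-197 \right)}}{N{\left(140 \right)} + Y{\left(-19,-178 \right)}} = \frac{17697 + \frac{1}{-129 - 197}}{-168 - \frac{1}{261}} = \frac{17697 + \frac{1}{-326}}{- \frac{43849}{261}} = \left(17697 - \frac{1}{326}\right) \left(- \frac{261}{43849}\right) = \frac{5769221}{326} \left(- \frac{261}{43849}\right) = - \frac{1505766681}{14294774}$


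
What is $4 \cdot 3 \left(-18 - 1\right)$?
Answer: $-228$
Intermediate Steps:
$4 \cdot 3 \left(-18 - 1\right) = 12 \left(-19\right) = -228$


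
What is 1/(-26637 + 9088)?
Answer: -1/17549 ≈ -5.6983e-5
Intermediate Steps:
1/(-26637 + 9088) = 1/(-17549) = -1/17549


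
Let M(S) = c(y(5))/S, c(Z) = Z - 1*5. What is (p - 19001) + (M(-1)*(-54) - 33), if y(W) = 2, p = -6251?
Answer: -25447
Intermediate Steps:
c(Z) = -5 + Z (c(Z) = Z - 5 = -5 + Z)
M(S) = -3/S (M(S) = (-5 + 2)/S = -3/S)
(p - 19001) + (M(-1)*(-54) - 33) = (-6251 - 19001) + (-3/(-1)*(-54) - 33) = -25252 + (-3*(-1)*(-54) - 33) = -25252 + (3*(-54) - 33) = -25252 + (-162 - 33) = -25252 - 195 = -25447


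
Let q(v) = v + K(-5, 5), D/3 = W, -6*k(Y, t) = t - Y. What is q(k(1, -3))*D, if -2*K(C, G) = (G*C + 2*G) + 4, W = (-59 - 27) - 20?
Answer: -1961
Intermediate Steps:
W = -106 (W = -86 - 20 = -106)
k(Y, t) = -t/6 + Y/6 (k(Y, t) = -(t - Y)/6 = -t/6 + Y/6)
D = -318 (D = 3*(-106) = -318)
K(C, G) = -2 - G - C*G/2 (K(C, G) = -((G*C + 2*G) + 4)/2 = -((C*G + 2*G) + 4)/2 = -((2*G + C*G) + 4)/2 = -(4 + 2*G + C*G)/2 = -2 - G - C*G/2)
q(v) = 11/2 + v (q(v) = v + (-2 - 1*5 - 1/2*(-5)*5) = v + (-2 - 5 + 25/2) = v + 11/2 = 11/2 + v)
q(k(1, -3))*D = (11/2 + (-1/6*(-3) + (1/6)*1))*(-318) = (11/2 + (1/2 + 1/6))*(-318) = (11/2 + 2/3)*(-318) = (37/6)*(-318) = -1961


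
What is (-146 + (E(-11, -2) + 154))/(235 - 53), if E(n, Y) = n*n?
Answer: 129/182 ≈ 0.70879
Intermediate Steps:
E(n, Y) = n**2
(-146 + (E(-11, -2) + 154))/(235 - 53) = (-146 + ((-11)**2 + 154))/(235 - 53) = (-146 + (121 + 154))/182 = (-146 + 275)*(1/182) = 129*(1/182) = 129/182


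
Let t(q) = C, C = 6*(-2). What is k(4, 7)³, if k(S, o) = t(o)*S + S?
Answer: -85184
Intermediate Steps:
C = -12
t(q) = -12
k(S, o) = -11*S (k(S, o) = -12*S + S = -11*S)
k(4, 7)³ = (-11*4)³ = (-44)³ = -85184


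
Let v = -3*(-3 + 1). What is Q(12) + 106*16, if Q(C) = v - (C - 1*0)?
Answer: 1690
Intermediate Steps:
v = 6 (v = -3*(-2) = 6)
Q(C) = 6 - C (Q(C) = 6 - (C - 1*0) = 6 - (C + 0) = 6 - C)
Q(12) + 106*16 = (6 - 1*12) + 106*16 = (6 - 12) + 1696 = -6 + 1696 = 1690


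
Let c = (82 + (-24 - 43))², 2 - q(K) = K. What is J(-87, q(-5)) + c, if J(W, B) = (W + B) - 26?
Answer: 119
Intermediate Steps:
q(K) = 2 - K
J(W, B) = -26 + B + W (J(W, B) = (B + W) - 26 = -26 + B + W)
c = 225 (c = (82 - 67)² = 15² = 225)
J(-87, q(-5)) + c = (-26 + (2 - 1*(-5)) - 87) + 225 = (-26 + (2 + 5) - 87) + 225 = (-26 + 7 - 87) + 225 = -106 + 225 = 119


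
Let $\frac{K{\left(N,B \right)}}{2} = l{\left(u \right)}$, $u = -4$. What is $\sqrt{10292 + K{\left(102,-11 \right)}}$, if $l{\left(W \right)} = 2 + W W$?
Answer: $2 \sqrt{2582} \approx 101.63$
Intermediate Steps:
$l{\left(W \right)} = 2 + W^{2}$
$K{\left(N,B \right)} = 36$ ($K{\left(N,B \right)} = 2 \left(2 + \left(-4\right)^{2}\right) = 2 \left(2 + 16\right) = 2 \cdot 18 = 36$)
$\sqrt{10292 + K{\left(102,-11 \right)}} = \sqrt{10292 + 36} = \sqrt{10328} = 2 \sqrt{2582}$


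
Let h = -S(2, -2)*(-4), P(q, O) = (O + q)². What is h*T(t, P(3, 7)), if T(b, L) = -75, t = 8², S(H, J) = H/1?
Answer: -600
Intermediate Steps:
S(H, J) = H (S(H, J) = H*1 = H)
t = 64
h = 8 (h = -1*2*(-4) = -2*(-4) = 8)
h*T(t, P(3, 7)) = 8*(-75) = -600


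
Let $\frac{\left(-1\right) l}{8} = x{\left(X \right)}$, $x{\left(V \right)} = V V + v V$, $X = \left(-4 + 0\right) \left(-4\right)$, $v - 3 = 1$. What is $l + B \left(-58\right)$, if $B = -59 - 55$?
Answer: $4052$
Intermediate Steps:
$v = 4$ ($v = 3 + 1 = 4$)
$X = 16$ ($X = \left(-4\right) \left(-4\right) = 16$)
$x{\left(V \right)} = V^{2} + 4 V$ ($x{\left(V \right)} = V V + 4 V = V^{2} + 4 V$)
$l = -2560$ ($l = - 8 \cdot 16 \left(4 + 16\right) = - 8 \cdot 16 \cdot 20 = \left(-8\right) 320 = -2560$)
$B = -114$ ($B = -59 - 55 = -114$)
$l + B \left(-58\right) = -2560 - -6612 = -2560 + 6612 = 4052$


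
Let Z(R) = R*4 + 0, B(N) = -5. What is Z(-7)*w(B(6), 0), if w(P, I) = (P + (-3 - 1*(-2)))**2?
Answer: -1008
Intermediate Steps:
Z(R) = 4*R (Z(R) = 4*R + 0 = 4*R)
w(P, I) = (-1 + P)**2 (w(P, I) = (P + (-3 + 2))**2 = (P - 1)**2 = (-1 + P)**2)
Z(-7)*w(B(6), 0) = (4*(-7))*(-1 - 5)**2 = -28*(-6)**2 = -28*36 = -1008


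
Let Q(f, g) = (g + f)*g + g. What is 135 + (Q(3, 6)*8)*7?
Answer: 3495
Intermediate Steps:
Q(f, g) = g + g*(f + g) (Q(f, g) = (f + g)*g + g = g*(f + g) + g = g + g*(f + g))
135 + (Q(3, 6)*8)*7 = 135 + ((6*(1 + 3 + 6))*8)*7 = 135 + ((6*10)*8)*7 = 135 + (60*8)*7 = 135 + 480*7 = 135 + 3360 = 3495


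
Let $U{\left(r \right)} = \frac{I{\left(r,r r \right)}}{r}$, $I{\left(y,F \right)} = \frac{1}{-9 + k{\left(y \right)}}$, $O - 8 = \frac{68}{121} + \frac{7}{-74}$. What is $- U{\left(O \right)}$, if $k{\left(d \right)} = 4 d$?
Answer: $- \frac{40087058}{8441540597} \approx -0.0047488$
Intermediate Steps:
$O = \frac{75817}{8954}$ ($O = 8 + \left(\frac{68}{121} + \frac{7}{-74}\right) = 8 + \left(68 \cdot \frac{1}{121} + 7 \left(- \frac{1}{74}\right)\right) = 8 + \left(\frac{68}{121} - \frac{7}{74}\right) = 8 + \frac{4185}{8954} = \frac{75817}{8954} \approx 8.4674$)
$I{\left(y,F \right)} = \frac{1}{-9 + 4 y}$
$U{\left(r \right)} = \frac{1}{r \left(-9 + 4 r\right)}$ ($U{\left(r \right)} = \frac{1}{\left(-9 + 4 r\right) r} = \frac{1}{r \left(-9 + 4 r\right)}$)
$- U{\left(O \right)} = - \frac{1}{\frac{75817}{8954} \left(-9 + 4 \cdot \frac{75817}{8954}\right)} = - \frac{8954}{75817 \left(-9 + \frac{151634}{4477}\right)} = - \frac{8954}{75817 \cdot \frac{111341}{4477}} = - \frac{8954 \cdot 4477}{75817 \cdot 111341} = \left(-1\right) \frac{40087058}{8441540597} = - \frac{40087058}{8441540597}$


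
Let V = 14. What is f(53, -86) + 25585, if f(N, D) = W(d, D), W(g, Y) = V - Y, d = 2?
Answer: 25685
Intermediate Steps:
W(g, Y) = 14 - Y
f(N, D) = 14 - D
f(53, -86) + 25585 = (14 - 1*(-86)) + 25585 = (14 + 86) + 25585 = 100 + 25585 = 25685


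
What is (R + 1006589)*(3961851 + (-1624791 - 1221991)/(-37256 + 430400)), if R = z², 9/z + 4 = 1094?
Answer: 931374143239112194494761/233547193200 ≈ 3.9879e+12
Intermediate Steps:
z = 9/1090 (z = 9/(-4 + 1094) = 9/1090 ≈ 0.0082569)
R = 81/1188100 (R = (9/1090)² = 81/1188100 ≈ 6.8176e-5)
(R + 1006589)*(3961851 + (-1624791 - 1221991)/(-37256 + 430400)) = (81/1188100 + 1006589)*(3961851 + (-1624791 - 1221991)/(-37256 + 430400)) = 1195928390981*(3961851 - 2846782/393144)/1188100 = 1195928390981*(3961851 - 2846782*1/393144)/1188100 = 1195928390981*(3961851 - 1423391/196572)/1188100 = (1195928390981/1188100)*(778787551381/196572) = 931374143239112194494761/233547193200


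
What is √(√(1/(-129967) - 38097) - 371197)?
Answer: √(-6270044833973533 + 2599340*I*√1608781173394)/129967 ≈ 0.16018 + 609.26*I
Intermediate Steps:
√(√(1/(-129967) - 38097) - 371197) = √(√(-1/129967 - 38097) - 371197) = √(√(-4951352800/129967) - 371197) = √(20*I*√1608781173394/129967 - 371197) = √(-371197 + 20*I*√1608781173394/129967)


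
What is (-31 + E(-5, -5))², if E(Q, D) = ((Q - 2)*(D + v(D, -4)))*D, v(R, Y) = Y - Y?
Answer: 42436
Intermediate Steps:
v(R, Y) = 0
E(Q, D) = D²*(-2 + Q) (E(Q, D) = ((Q - 2)*(D + 0))*D = ((-2 + Q)*D)*D = (D*(-2 + Q))*D = D²*(-2 + Q))
(-31 + E(-5, -5))² = (-31 + (-5)²*(-2 - 5))² = (-31 + 25*(-7))² = (-31 - 175)² = (-206)² = 42436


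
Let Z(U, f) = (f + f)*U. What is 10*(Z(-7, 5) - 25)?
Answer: -950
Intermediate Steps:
Z(U, f) = 2*U*f (Z(U, f) = (2*f)*U = 2*U*f)
10*(Z(-7, 5) - 25) = 10*(2*(-7)*5 - 25) = 10*(-70 - 25) = 10*(-95) = -950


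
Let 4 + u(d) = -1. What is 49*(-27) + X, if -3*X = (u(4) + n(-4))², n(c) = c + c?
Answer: -4138/3 ≈ -1379.3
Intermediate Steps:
u(d) = -5 (u(d) = -4 - 1 = -5)
n(c) = 2*c
X = -169/3 (X = -(-5 + 2*(-4))²/3 = -(-5 - 8)²/3 = -⅓*(-13)² = -⅓*169 = -169/3 ≈ -56.333)
49*(-27) + X = 49*(-27) - 169/3 = -1323 - 169/3 = -4138/3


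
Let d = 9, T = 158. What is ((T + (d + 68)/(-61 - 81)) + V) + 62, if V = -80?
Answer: 19803/142 ≈ 139.46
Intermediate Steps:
((T + (d + 68)/(-61 - 81)) + V) + 62 = ((158 + (9 + 68)/(-61 - 81)) - 80) + 62 = ((158 + 77/(-142)) - 80) + 62 = ((158 + 77*(-1/142)) - 80) + 62 = ((158 - 77/142) - 80) + 62 = (22359/142 - 80) + 62 = 10999/142 + 62 = 19803/142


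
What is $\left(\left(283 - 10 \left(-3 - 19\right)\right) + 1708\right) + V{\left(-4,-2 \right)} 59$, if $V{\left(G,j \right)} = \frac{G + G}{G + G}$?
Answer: $2270$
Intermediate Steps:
$V{\left(G,j \right)} = 1$ ($V{\left(G,j \right)} = \frac{2 G}{2 G} = 2 G \frac{1}{2 G} = 1$)
$\left(\left(283 - 10 \left(-3 - 19\right)\right) + 1708\right) + V{\left(-4,-2 \right)} 59 = \left(\left(283 - 10 \left(-3 - 19\right)\right) + 1708\right) + 1 \cdot 59 = \left(\left(283 - -220\right) + 1708\right) + 59 = \left(\left(283 + 220\right) + 1708\right) + 59 = \left(503 + 1708\right) + 59 = 2211 + 59 = 2270$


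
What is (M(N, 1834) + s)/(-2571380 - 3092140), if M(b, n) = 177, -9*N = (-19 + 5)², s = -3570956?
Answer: 3570779/5663520 ≈ 0.63049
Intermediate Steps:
N = -196/9 (N = -(-19 + 5)²/9 = -⅑*(-14)² = -⅑*196 = -196/9 ≈ -21.778)
(M(N, 1834) + s)/(-2571380 - 3092140) = (177 - 3570956)/(-2571380 - 3092140) = -3570779/(-5663520) = -3570779*(-1/5663520) = 3570779/5663520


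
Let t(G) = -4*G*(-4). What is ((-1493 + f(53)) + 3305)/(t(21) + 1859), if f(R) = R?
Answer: 373/439 ≈ 0.84966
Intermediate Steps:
t(G) = 16*G
((-1493 + f(53)) + 3305)/(t(21) + 1859) = ((-1493 + 53) + 3305)/(16*21 + 1859) = (-1440 + 3305)/(336 + 1859) = 1865/2195 = 1865*(1/2195) = 373/439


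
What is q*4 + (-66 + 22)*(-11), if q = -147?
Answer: -104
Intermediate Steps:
q*4 + (-66 + 22)*(-11) = -147*4 + (-66 + 22)*(-11) = -588 - 44*(-11) = -588 + 484 = -104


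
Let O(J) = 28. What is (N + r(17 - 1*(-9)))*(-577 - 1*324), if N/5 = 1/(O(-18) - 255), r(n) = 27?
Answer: -5517724/227 ≈ -24307.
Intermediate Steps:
N = -5/227 (N = 5/(28 - 255) = 5/(-227) = 5*(-1/227) = -5/227 ≈ -0.022026)
(N + r(17 - 1*(-9)))*(-577 - 1*324) = (-5/227 + 27)*(-577 - 1*324) = 6124*(-577 - 324)/227 = (6124/227)*(-901) = -5517724/227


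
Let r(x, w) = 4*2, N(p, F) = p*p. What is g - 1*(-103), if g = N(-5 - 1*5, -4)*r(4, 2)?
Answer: 903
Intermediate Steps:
N(p, F) = p²
r(x, w) = 8
g = 800 (g = (-5 - 1*5)²*8 = (-5 - 5)²*8 = (-10)²*8 = 100*8 = 800)
g - 1*(-103) = 800 - 1*(-103) = 800 + 103 = 903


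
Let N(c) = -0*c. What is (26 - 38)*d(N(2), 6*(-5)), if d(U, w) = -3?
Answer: 36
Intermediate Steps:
N(c) = 0 (N(c) = -4*0 = 0)
(26 - 38)*d(N(2), 6*(-5)) = (26 - 38)*(-3) = -12*(-3) = 36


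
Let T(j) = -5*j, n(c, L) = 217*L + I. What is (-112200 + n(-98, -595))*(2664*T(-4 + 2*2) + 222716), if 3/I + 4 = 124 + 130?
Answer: -6718088608426/125 ≈ -5.3745e+10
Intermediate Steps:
I = 3/250 (I = 3/(-4 + (124 + 130)) = 3/(-4 + 254) = 3/250 ≈ 0.012000)
n(c, L) = 3/250 + 217*L (n(c, L) = 217*L + 3/250 = 3/250 + 217*L)
(-112200 + n(-98, -595))*(2664*T(-4 + 2*2) + 222716) = (-112200 + (3/250 + 217*(-595)))*(2664*(-5*(-4 + 2*2)) + 222716) = (-112200 + (3/250 - 129115))*(2664*(-5*(-4 + 4)) + 222716) = (-112200 - 32278747/250)*(2664*(-5*0) + 222716) = -60328747*(2664*0 + 222716)/250 = -60328747*(0 + 222716)/250 = -60328747/250*222716 = -6718088608426/125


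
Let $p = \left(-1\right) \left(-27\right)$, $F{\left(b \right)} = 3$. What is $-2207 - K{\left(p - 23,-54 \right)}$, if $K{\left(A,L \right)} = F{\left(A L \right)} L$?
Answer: $-2045$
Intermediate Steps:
$p = 27$
$K{\left(A,L \right)} = 3 L$
$-2207 - K{\left(p - 23,-54 \right)} = -2207 - 3 \left(-54\right) = -2207 - -162 = -2207 + 162 = -2045$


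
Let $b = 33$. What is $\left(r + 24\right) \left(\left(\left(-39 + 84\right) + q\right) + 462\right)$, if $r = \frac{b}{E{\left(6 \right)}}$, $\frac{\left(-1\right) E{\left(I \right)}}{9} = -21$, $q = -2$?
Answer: $\frac{769115}{63} \approx 12208.0$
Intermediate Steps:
$E{\left(I \right)} = 189$ ($E{\left(I \right)} = \left(-9\right) \left(-21\right) = 189$)
$r = \frac{11}{63}$ ($r = \frac{33}{189} = 33 \cdot \frac{1}{189} = \frac{11}{63} \approx 0.1746$)
$\left(r + 24\right) \left(\left(\left(-39 + 84\right) + q\right) + 462\right) = \left(\frac{11}{63} + 24\right) \left(\left(\left(-39 + 84\right) - 2\right) + 462\right) = \frac{1523 \left(\left(45 - 2\right) + 462\right)}{63} = \frac{1523 \left(43 + 462\right)}{63} = \frac{1523}{63} \cdot 505 = \frac{769115}{63}$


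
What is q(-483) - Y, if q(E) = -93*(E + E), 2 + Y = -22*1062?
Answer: 113204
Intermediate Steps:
Y = -23366 (Y = -2 - 22*1062 = -2 - 23364 = -23366)
q(E) = -186*E
q(-483) - Y = -186*(-483) - 1*(-23366) = 89838 + 23366 = 113204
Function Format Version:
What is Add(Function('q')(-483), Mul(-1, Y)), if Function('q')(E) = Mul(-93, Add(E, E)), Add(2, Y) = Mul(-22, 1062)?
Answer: 113204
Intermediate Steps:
Y = -23366 (Y = Add(-2, Mul(-22, 1062)) = Add(-2, -23364) = -23366)
Function('q')(E) = Mul(-186, E) (Function('q')(E) = Mul(-93, Mul(2, E)) = Mul(-186, E))
Add(Function('q')(-483), Mul(-1, Y)) = Add(Mul(-186, -483), Mul(-1, -23366)) = Add(89838, 23366) = 113204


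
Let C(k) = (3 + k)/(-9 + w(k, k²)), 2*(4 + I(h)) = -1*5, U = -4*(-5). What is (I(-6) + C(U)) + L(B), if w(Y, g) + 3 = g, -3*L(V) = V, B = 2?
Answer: -8273/1164 ≈ -7.1074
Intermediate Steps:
L(V) = -V/3
w(Y, g) = -3 + g
U = 20
I(h) = -13/2 (I(h) = -4 + (-1*5)/2 = -4 + (½)*(-5) = -4 - 5/2 = -13/2)
C(k) = (3 + k)/(-12 + k²) (C(k) = (3 + k)/(-9 + (-3 + k²)) = (3 + k)/(-12 + k²))
(I(-6) + C(U)) + L(B) = (-13/2 + (3 + 20)/(-12 + 20²)) - ⅓*2 = (-13/2 + 23/(-12 + 400)) - ⅔ = (-13/2 + 23/388) - ⅔ = -2499/388 - ⅔ = -8273/1164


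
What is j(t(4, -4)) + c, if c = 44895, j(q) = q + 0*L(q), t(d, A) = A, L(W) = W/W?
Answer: 44891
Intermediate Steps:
L(W) = 1
j(q) = q (j(q) = q + 0*1 = q + 0 = q)
j(t(4, -4)) + c = -4 + 44895 = 44891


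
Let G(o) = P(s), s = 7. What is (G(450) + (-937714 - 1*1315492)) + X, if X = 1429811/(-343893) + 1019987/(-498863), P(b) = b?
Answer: -386549730803159425/171555493659 ≈ -2.2532e+6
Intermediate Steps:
G(o) = 7
X = -1064046194284/171555493659 (X = 1429811*(-1/343893) + 1019987*(-1/498863) = -1429811/343893 - 1019987/498863 = -1064046194284/171555493659 ≈ -6.2023)
(G(450) + (-937714 - 1*1315492)) + X = (7 + (-937714 - 1*1315492)) - 1064046194284/171555493659 = (7 + (-937714 - 1315492)) - 1064046194284/171555493659 = (7 - 2253206) - 1064046194284/171555493659 = -2253199 - 1064046194284/171555493659 = -386549730803159425/171555493659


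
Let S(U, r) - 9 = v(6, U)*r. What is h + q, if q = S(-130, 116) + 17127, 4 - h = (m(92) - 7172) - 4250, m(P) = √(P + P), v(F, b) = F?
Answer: 29258 - 2*√46 ≈ 29244.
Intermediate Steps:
m(P) = √2*√P (m(P) = √(2*P) = √2*√P)
S(U, r) = 9 + 6*r
h = 11426 - 2*√46 (h = 4 - ((√2*√92 - 7172) - 4250) = 4 - ((√2*(2*√23) - 7172) - 4250) = 4 - ((2*√46 - 7172) - 4250) = 4 - ((-7172 + 2*√46) - 4250) = 4 - (-11422 + 2*√46) = 4 + (11422 - 2*√46) = 11426 - 2*√46 ≈ 11412.)
q = 17832 (q = (9 + 6*116) + 17127 = (9 + 696) + 17127 = 705 + 17127 = 17832)
h + q = (11426 - 2*√46) + 17832 = 29258 - 2*√46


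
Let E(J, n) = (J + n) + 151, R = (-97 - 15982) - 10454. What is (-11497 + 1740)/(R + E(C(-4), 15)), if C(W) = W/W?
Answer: 9757/26366 ≈ 0.37006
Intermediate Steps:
C(W) = 1
R = -26533 (R = -16079 - 10454 = -26533)
E(J, n) = 151 + J + n
(-11497 + 1740)/(R + E(C(-4), 15)) = (-11497 + 1740)/(-26533 + (151 + 1 + 15)) = -9757/(-26533 + 167) = -9757/(-26366) = -9757*(-1/26366) = 9757/26366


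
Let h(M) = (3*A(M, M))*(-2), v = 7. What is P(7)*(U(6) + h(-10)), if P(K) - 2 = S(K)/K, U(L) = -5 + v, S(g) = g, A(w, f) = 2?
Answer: -30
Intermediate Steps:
U(L) = 2 (U(L) = -5 + 7 = 2)
P(K) = 3 (P(K) = 2 + K/K = 2 + 1 = 3)
h(M) = -12 (h(M) = (3*2)*(-2) = 6*(-2) = -12)
P(7)*(U(6) + h(-10)) = 3*(2 - 12) = 3*(-10) = -30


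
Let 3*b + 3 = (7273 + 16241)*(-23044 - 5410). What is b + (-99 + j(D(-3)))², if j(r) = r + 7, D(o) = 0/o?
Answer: -223013989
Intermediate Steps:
D(o) = 0
j(r) = 7 + r
b = -223022453 (b = -1 + ((7273 + 16241)*(-23044 - 5410))/3 = -1 + (23514*(-28454))/3 = -1 + (⅓)*(-669067356) = -1 - 223022452 = -223022453)
b + (-99 + j(D(-3)))² = -223022453 + (-99 + (7 + 0))² = -223022453 + (-99 + 7)² = -223022453 + (-92)² = -223022453 + 8464 = -223013989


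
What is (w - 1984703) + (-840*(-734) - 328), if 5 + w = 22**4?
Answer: -1134220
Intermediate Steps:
w = 234251 (w = -5 + 22**4 = -5 + 234256 = 234251)
(w - 1984703) + (-840*(-734) - 328) = (234251 - 1984703) + (-840*(-734) - 328) = -1750452 + (616560 - 328) = -1750452 + 616232 = -1134220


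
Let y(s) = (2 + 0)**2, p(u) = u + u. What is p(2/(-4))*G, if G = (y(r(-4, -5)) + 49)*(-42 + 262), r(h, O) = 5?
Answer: -11660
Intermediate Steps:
p(u) = 2*u
y(s) = 4 (y(s) = 2**2 = 4)
G = 11660 (G = (4 + 49)*(-42 + 262) = 53*220 = 11660)
p(2/(-4))*G = (2*(2/(-4)))*11660 = (2*(2*(-1/4)))*11660 = (2*(-1/2))*11660 = -1*11660 = -11660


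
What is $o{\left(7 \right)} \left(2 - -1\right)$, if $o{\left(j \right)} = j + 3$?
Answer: $30$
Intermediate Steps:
$o{\left(j \right)} = 3 + j$
$o{\left(7 \right)} \left(2 - -1\right) = \left(3 + 7\right) \left(2 - -1\right) = 10 \left(2 + 1\right) = 10 \cdot 3 = 30$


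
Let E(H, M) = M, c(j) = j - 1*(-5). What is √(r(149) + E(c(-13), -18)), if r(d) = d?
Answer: √131 ≈ 11.446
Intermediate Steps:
c(j) = 5 + j (c(j) = j + 5 = 5 + j)
√(r(149) + E(c(-13), -18)) = √(149 - 18) = √131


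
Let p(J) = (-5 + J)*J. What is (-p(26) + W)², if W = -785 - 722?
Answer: 4214809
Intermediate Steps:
p(J) = J*(-5 + J)
W = -1507
(-p(26) + W)² = (-26*(-5 + 26) - 1507)² = (-26*21 - 1507)² = (-1*546 - 1507)² = (-546 - 1507)² = (-2053)² = 4214809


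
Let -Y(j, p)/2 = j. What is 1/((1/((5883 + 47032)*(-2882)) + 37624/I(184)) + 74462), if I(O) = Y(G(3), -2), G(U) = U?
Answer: 457503090/31197745711217 ≈ 1.4665e-5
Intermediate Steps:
Y(j, p) = -2*j
I(O) = -6 (I(O) = -2*3 = -6)
1/((1/((5883 + 47032)*(-2882)) + 37624/I(184)) + 74462) = 1/((1/((5883 + 47032)*(-2882)) + 37624/(-6)) + 74462) = 1/((-1/2882/52915 + 37624*(-⅙)) + 74462) = 1/(((1/52915)*(-1/2882) - 18812/3) + 74462) = 1/((-1/152501030 - 18812/3) + 74462) = 1/(-2868849376363/457503090 + 74462) = 1/(31197745711217/457503090) = 457503090/31197745711217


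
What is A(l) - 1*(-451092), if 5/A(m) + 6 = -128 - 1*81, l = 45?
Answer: 19396955/43 ≈ 4.5109e+5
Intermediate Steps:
A(m) = -1/43 (A(m) = 5/(-6 + (-128 - 1*81)) = 5/(-6 + (-128 - 81)) = 5/(-6 - 209) = 5/(-215) = 5*(-1/215) = -1/43)
A(l) - 1*(-451092) = -1/43 - 1*(-451092) = -1/43 + 451092 = 19396955/43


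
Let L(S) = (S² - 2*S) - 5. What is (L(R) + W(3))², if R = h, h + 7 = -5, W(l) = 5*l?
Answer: 31684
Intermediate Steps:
h = -12 (h = -7 - 5 = -12)
R = -12
L(S) = -5 + S² - 2*S
(L(R) + W(3))² = ((-5 + (-12)² - 2*(-12)) + 5*3)² = ((-5 + 144 + 24) + 15)² = (163 + 15)² = 178² = 31684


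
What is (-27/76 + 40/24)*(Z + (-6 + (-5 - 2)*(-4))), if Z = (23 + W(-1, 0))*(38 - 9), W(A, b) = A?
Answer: 16445/19 ≈ 865.53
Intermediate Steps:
Z = 638 (Z = (23 - 1)*(38 - 9) = 22*29 = 638)
(-27/76 + 40/24)*(Z + (-6 + (-5 - 2)*(-4))) = (-27/76 + 40/24)*(638 + (-6 + (-5 - 2)*(-4))) = (-27*1/76 + 40*(1/24))*(638 + (-6 - 7*(-4))) = (-27/76 + 5/3)*(638 + (-6 + 28)) = 299*(638 + 22)/228 = (299/228)*660 = 16445/19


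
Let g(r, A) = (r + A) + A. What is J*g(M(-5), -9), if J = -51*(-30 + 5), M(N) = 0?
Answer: -22950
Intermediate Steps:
g(r, A) = r + 2*A (g(r, A) = (A + r) + A = r + 2*A)
J = 1275 (J = -51*(-25) = 1275)
J*g(M(-5), -9) = 1275*(0 + 2*(-9)) = 1275*(0 - 18) = 1275*(-18) = -22950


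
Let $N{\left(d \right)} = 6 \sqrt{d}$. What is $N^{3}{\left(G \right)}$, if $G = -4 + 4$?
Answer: $0$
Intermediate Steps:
$G = 0$
$N^{3}{\left(G \right)} = \left(6 \sqrt{0}\right)^{3} = \left(6 \cdot 0\right)^{3} = 0^{3} = 0$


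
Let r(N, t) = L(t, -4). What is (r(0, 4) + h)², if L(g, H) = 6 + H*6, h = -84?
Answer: 10404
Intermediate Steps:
L(g, H) = 6 + 6*H
r(N, t) = -18 (r(N, t) = 6 + 6*(-4) = 6 - 24 = -18)
(r(0, 4) + h)² = (-18 - 84)² = (-102)² = 10404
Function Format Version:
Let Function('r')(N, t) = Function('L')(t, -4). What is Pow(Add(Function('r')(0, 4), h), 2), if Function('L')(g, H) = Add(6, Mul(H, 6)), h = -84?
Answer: 10404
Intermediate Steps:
Function('L')(g, H) = Add(6, Mul(6, H))
Function('r')(N, t) = -18 (Function('r')(N, t) = Add(6, Mul(6, -4)) = Add(6, -24) = -18)
Pow(Add(Function('r')(0, 4), h), 2) = Pow(Add(-18, -84), 2) = Pow(-102, 2) = 10404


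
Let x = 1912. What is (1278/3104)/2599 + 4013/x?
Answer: 2023531399/964041872 ≈ 2.0990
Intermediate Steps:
(1278/3104)/2599 + 4013/x = (1278/3104)/2599 + 4013/1912 = (1278*(1/3104))*(1/2599) + 4013*(1/1912) = (639/1552)*(1/2599) + 4013/1912 = 639/4033648 + 4013/1912 = 2023531399/964041872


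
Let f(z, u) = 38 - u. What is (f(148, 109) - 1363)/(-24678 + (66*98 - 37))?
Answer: 1434/18247 ≈ 0.078588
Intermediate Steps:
(f(148, 109) - 1363)/(-24678 + (66*98 - 37)) = ((38 - 1*109) - 1363)/(-24678 + (66*98 - 37)) = ((38 - 109) - 1363)/(-24678 + (6468 - 37)) = (-71 - 1363)/(-24678 + 6431) = -1434/(-18247) = -1434*(-1/18247) = 1434/18247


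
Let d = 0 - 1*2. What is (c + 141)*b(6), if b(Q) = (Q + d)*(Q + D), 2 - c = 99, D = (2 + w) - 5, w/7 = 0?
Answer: 528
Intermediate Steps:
w = 0 (w = 7*0 = 0)
d = -2 (d = 0 - 2 = -2)
D = -3 (D = (2 + 0) - 5 = 2 - 5 = -3)
c = -97 (c = 2 - 1*99 = 2 - 99 = -97)
b(Q) = (-3 + Q)*(-2 + Q) (b(Q) = (Q - 2)*(Q - 3) = (-2 + Q)*(-3 + Q) = (-3 + Q)*(-2 + Q))
(c + 141)*b(6) = (-97 + 141)*(6 + 6**2 - 5*6) = 44*(6 + 36 - 30) = 44*12 = 528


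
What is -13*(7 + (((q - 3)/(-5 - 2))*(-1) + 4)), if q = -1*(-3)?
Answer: -143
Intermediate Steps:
q = 3
-13*(7 + (((q - 3)/(-5 - 2))*(-1) + 4)) = -13*(7 + (((3 - 3)/(-5 - 2))*(-1) + 4)) = -13*(7 + ((0/(-7))*(-1) + 4)) = -13*(7 + ((0*(-⅐))*(-1) + 4)) = -13*(7 + (0*(-1) + 4)) = -13*(7 + (0 + 4)) = -13*(7 + 4) = -13*11 = -143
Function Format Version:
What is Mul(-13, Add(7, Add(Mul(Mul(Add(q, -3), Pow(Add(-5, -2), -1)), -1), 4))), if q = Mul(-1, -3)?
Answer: -143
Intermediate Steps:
q = 3
Mul(-13, Add(7, Add(Mul(Mul(Add(q, -3), Pow(Add(-5, -2), -1)), -1), 4))) = Mul(-13, Add(7, Add(Mul(Mul(Add(3, -3), Pow(Add(-5, -2), -1)), -1), 4))) = Mul(-13, Add(7, Add(Mul(Mul(0, Pow(-7, -1)), -1), 4))) = Mul(-13, Add(7, Add(Mul(Mul(0, Rational(-1, 7)), -1), 4))) = Mul(-13, Add(7, Add(Mul(0, -1), 4))) = Mul(-13, Add(7, Add(0, 4))) = Mul(-13, Add(7, 4)) = Mul(-13, 11) = -143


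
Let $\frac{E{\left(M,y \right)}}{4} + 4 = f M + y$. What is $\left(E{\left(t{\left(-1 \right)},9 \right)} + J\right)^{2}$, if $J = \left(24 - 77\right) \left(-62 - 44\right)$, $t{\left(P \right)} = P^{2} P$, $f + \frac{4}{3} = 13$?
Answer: $\frac{281367076}{9} \approx 3.1263 \cdot 10^{7}$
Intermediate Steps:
$f = \frac{35}{3}$ ($f = - \frac{4}{3} + 13 = \frac{35}{3} \approx 11.667$)
$t{\left(P \right)} = P^{3}$
$E{\left(M,y \right)} = -16 + 4 y + \frac{140 M}{3}$ ($E{\left(M,y \right)} = -16 + 4 \left(\frac{35 M}{3} + y\right) = -16 + 4 \left(y + \frac{35 M}{3}\right) = -16 + \left(4 y + \frac{140 M}{3}\right) = -16 + 4 y + \frac{140 M}{3}$)
$J = 5618$ ($J = \left(-53\right) \left(-106\right) = 5618$)
$\left(E{\left(t{\left(-1 \right)},9 \right)} + J\right)^{2} = \left(\left(-16 + 4 \cdot 9 + \frac{140 \left(-1\right)^{3}}{3}\right) + 5618\right)^{2} = \left(\left(-16 + 36 + \frac{140}{3} \left(-1\right)\right) + 5618\right)^{2} = \left(\left(-16 + 36 - \frac{140}{3}\right) + 5618\right)^{2} = \left(- \frac{80}{3} + 5618\right)^{2} = \left(\frac{16774}{3}\right)^{2} = \frac{281367076}{9}$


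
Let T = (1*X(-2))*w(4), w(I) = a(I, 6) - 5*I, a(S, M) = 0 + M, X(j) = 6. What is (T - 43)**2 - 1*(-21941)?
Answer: 38070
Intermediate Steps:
a(S, M) = M
w(I) = 6 - 5*I
T = -84 (T = (1*6)*(6 - 5*4) = 6*(6 - 20) = 6*(-14) = -84)
(T - 43)**2 - 1*(-21941) = (-84 - 43)**2 - 1*(-21941) = (-127)**2 + 21941 = 16129 + 21941 = 38070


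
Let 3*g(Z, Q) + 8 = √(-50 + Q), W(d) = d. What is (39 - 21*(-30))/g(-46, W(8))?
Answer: -8028/53 - 2007*I*√42/106 ≈ -151.47 - 122.71*I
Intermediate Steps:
g(Z, Q) = -8/3 + √(-50 + Q)/3
(39 - 21*(-30))/g(-46, W(8)) = (39 - 21*(-30))/(-8/3 + √(-50 + 8)/3) = (39 + 630)/(-8/3 + √(-42)/3) = 669/(-8/3 + (I*√42)/3) = 669/(-8/3 + I*√42/3)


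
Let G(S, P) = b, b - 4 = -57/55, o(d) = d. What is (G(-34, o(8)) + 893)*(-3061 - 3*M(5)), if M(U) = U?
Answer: -151579128/55 ≈ -2.7560e+6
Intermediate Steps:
b = 163/55 (b = 4 - 57/55 = 163/55 ≈ 2.9636)
G(S, P) = 163/55
(G(-34, o(8)) + 893)*(-3061 - 3*M(5)) = (163/55 + 893)*(-3061 - 3*5) = 49278*(-3061 - 15)/55 = (49278/55)*(-3076) = -151579128/55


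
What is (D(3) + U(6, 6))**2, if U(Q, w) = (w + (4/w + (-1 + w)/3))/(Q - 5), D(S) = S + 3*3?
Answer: 3721/9 ≈ 413.44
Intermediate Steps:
D(S) = 9 + S (D(S) = S + 9 = 9 + S)
U(Q, w) = (-1/3 + 4/w + 4*w/3)/(-5 + Q) (U(Q, w) = (w + (4/w + (-1 + w)*(1/3)))/(-5 + Q) = (w + (4/w + (-1/3 + w/3)))/(-5 + Q) = (w + (-1/3 + 4/w + w/3))/(-5 + Q) = (-1/3 + 4/w + 4*w/3)/(-5 + Q))
(D(3) + U(6, 6))**2 = ((9 + 3) + (1/3)*(12 - 1*6 + 4*6**2)/(6*(-5 + 6)))**2 = (12 + (1/3)*(1/6)*(12 - 6 + 4*36)/1)**2 = (12 + (1/3)*(1/6)*1*(12 - 6 + 144))**2 = (12 + (1/3)*(1/6)*1*150)**2 = (12 + 25/3)**2 = (61/3)**2 = 3721/9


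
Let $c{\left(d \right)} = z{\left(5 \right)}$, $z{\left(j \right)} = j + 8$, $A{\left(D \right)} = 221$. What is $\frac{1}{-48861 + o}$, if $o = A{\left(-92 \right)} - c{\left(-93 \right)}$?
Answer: $- \frac{1}{48653} \approx -2.0554 \cdot 10^{-5}$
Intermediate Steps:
$z{\left(j \right)} = 8 + j$
$c{\left(d \right)} = 13$ ($c{\left(d \right)} = 8 + 5 = 13$)
$o = 208$ ($o = 221 - 13 = 208$)
$\frac{1}{-48861 + o} = \frac{1}{-48861 + 208} = \frac{1}{-48653} = - \frac{1}{48653}$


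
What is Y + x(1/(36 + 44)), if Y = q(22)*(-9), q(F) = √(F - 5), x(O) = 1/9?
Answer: ⅑ - 9*√17 ≈ -36.997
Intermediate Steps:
x(O) = ⅑
q(F) = √(-5 + F)
Y = -9*√17 (Y = √(-5 + 22)*(-9) = √17*(-9) = -9*√17 ≈ -37.108)
Y + x(1/(36 + 44)) = -9*√17 + ⅑ = ⅑ - 9*√17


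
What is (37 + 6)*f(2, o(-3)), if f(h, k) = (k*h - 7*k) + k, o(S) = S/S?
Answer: -172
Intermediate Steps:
o(S) = 1
f(h, k) = -6*k + h*k (f(h, k) = (h*k - 7*k) + k = (-7*k + h*k) + k = -6*k + h*k)
(37 + 6)*f(2, o(-3)) = (37 + 6)*(1*(-6 + 2)) = 43*(1*(-4)) = 43*(-4) = -172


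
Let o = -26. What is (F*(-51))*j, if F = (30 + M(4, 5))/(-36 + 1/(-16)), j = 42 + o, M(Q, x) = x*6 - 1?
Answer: 770304/577 ≈ 1335.0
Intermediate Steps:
M(Q, x) = -1 + 6*x (M(Q, x) = 6*x - 1 = -1 + 6*x)
j = 16 (j = 42 - 26 = 16)
F = -944/577 (F = (30 + (-1 + 6*5))/(-36 + 1/(-16)) = (30 + (-1 + 30))/(-36 - 1/16) = (30 + 29)/(-577/16) = 59*(-16/577) = -944/577 ≈ -1.6360)
(F*(-51))*j = -944/577*(-51)*16 = (48144/577)*16 = 770304/577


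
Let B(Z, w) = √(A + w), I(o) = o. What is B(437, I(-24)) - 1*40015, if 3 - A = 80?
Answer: -40015 + I*√101 ≈ -40015.0 + 10.05*I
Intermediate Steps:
A = -77 (A = 3 - 1*80 = 3 - 80 = -77)
B(Z, w) = √(-77 + w)
B(437, I(-24)) - 1*40015 = √(-77 - 24) - 1*40015 = √(-101) - 40015 = I*√101 - 40015 = -40015 + I*√101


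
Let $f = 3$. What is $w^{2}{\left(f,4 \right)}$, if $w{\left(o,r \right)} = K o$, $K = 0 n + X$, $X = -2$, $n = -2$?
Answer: $36$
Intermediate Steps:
$K = -2$ ($K = 0 \left(-2\right) - 2 = 0 - 2 = -2$)
$w{\left(o,r \right)} = - 2 o$
$w^{2}{\left(f,4 \right)} = \left(\left(-2\right) 3\right)^{2} = \left(-6\right)^{2} = 36$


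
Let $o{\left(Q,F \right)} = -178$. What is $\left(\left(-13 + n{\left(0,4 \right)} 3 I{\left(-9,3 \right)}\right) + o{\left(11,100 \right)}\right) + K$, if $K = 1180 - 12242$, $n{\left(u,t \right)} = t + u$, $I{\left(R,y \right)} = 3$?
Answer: $-11217$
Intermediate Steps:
$K = -11062$ ($K = 1180 - 12242 = -11062$)
$\left(\left(-13 + n{\left(0,4 \right)} 3 I{\left(-9,3 \right)}\right) + o{\left(11,100 \right)}\right) + K = \left(\left(-13 + \left(4 + 0\right) 3 \cdot 3\right) - 178\right) - 11062 = \left(\left(-13 + 4 \cdot 3 \cdot 3\right) - 178\right) - 11062 = \left(\left(-13 + 12 \cdot 3\right) - 178\right) - 11062 = \left(\left(-13 + 36\right) - 178\right) - 11062 = \left(23 - 178\right) - 11062 = -155 - 11062 = -11217$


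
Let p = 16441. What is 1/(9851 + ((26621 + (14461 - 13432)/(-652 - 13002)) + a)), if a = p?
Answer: 13654/722473073 ≈ 1.8899e-5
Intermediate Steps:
a = 16441
1/(9851 + ((26621 + (14461 - 13432)/(-652 - 13002)) + a)) = 1/(9851 + ((26621 + (14461 - 13432)/(-652 - 13002)) + 16441)) = 1/(9851 + ((26621 + 1029/(-13654)) + 16441)) = 1/(9851 + ((26621 + 1029*(-1/13654)) + 16441)) = 1/(9851 + ((26621 - 1029/13654) + 16441)) = 1/(9851 + (363482105/13654 + 16441)) = 1/(9851 + 587967519/13654) = 1/(722473073/13654) = 13654/722473073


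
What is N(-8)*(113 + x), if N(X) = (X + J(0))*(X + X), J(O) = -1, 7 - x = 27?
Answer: 13392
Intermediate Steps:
x = -20 (x = 7 - 1*27 = 7 - 27 = -20)
N(X) = 2*X*(-1 + X) (N(X) = (X - 1)*(X + X) = (-1 + X)*(2*X) = 2*X*(-1 + X))
N(-8)*(113 + x) = (2*(-8)*(-1 - 8))*(113 - 20) = (2*(-8)*(-9))*93 = 144*93 = 13392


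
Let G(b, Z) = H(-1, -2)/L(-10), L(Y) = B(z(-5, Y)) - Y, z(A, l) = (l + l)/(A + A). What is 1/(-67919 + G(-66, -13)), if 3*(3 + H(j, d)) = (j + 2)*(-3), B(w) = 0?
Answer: -5/339597 ≈ -1.4723e-5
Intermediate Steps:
z(A, l) = l/A (z(A, l) = (2*l)/((2*A)) = (2*l)*(1/(2*A)) = l/A)
L(Y) = -Y (L(Y) = 0 - Y = -Y)
H(j, d) = -5 - j (H(j, d) = -3 + ((j + 2)*(-3))/3 = -3 + ((2 + j)*(-3))/3 = -3 + (-6 - 3*j)/3 = -3 + (-2 - j) = -5 - j)
G(b, Z) = -2/5 (G(b, Z) = (-5 - 1*(-1))/((-1*(-10))) = (-5 + 1)/10 = -4*1/10 = -2/5)
1/(-67919 + G(-66, -13)) = 1/(-67919 - 2/5) = 1/(-339597/5) = -5/339597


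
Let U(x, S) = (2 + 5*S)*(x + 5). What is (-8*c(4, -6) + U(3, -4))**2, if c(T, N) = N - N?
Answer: 20736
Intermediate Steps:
c(T, N) = 0
U(x, S) = (2 + 5*S)*(5 + x)
(-8*c(4, -6) + U(3, -4))**2 = (-8*0 + (10 + 2*3 + 25*(-4) + 5*(-4)*3))**2 = (0 + (10 + 6 - 100 - 60))**2 = (0 - 144)**2 = (-144)**2 = 20736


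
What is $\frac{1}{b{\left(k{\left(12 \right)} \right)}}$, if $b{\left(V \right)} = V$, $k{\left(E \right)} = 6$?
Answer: $\frac{1}{6} \approx 0.16667$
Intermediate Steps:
$\frac{1}{b{\left(k{\left(12 \right)} \right)}} = \frac{1}{6}$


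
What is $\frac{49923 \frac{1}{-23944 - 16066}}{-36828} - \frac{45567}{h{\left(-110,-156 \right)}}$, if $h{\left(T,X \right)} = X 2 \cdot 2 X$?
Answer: $- \frac{34535792567}{73783561280} \approx -0.46807$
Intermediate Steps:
$h{\left(T,X \right)} = 4 X^{2}$ ($h{\left(T,X \right)} = 2 X 2 X = 4 X X = 4 X^{2}$)
$\frac{49923 \frac{1}{-23944 - 16066}}{-36828} - \frac{45567}{h{\left(-110,-156 \right)}} = \frac{49923 \frac{1}{-23944 - 16066}}{-36828} - \frac{45567}{4 \left(-156\right)^{2}} = \frac{49923}{-23944 - 16066} \left(- \frac{1}{36828}\right) - \frac{45567}{4 \cdot 24336} = \frac{49923}{-40010} \left(- \frac{1}{36828}\right) - \frac{45567}{97344} = 49923 \left(- \frac{1}{40010}\right) \left(- \frac{1}{36828}\right) - \frac{5063}{10816} = \left(- \frac{49923}{40010}\right) \left(- \frac{1}{36828}\right) - \frac{5063}{10816} = \frac{1849}{54573640} - \frac{5063}{10816} = - \frac{34535792567}{73783561280}$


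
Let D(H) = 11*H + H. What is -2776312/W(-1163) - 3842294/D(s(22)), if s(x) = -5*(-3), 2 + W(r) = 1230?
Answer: -652259149/27630 ≈ -23607.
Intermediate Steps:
W(r) = 1228 (W(r) = -2 + 1230 = 1228)
s(x) = 15
D(H) = 12*H
-2776312/W(-1163) - 3842294/D(s(22)) = -2776312/1228 - 3842294/(12*15) = -2776312*1/1228 - 3842294/180 = -694078/307 - 3842294*1/180 = -694078/307 - 1921147/90 = -652259149/27630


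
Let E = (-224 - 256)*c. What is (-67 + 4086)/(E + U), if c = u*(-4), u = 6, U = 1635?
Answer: 4019/13155 ≈ 0.30551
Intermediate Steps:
c = -24 (c = 6*(-4) = -24)
E = 11520 (E = (-224 - 256)*(-24) = -480*(-24) = 11520)
(-67 + 4086)/(E + U) = (-67 + 4086)/(11520 + 1635) = 4019/13155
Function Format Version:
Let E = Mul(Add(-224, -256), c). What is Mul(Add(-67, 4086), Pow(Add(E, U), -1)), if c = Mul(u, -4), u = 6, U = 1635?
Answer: Rational(4019, 13155) ≈ 0.30551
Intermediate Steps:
c = -24 (c = Mul(6, -4) = -24)
E = 11520 (E = Mul(Add(-224, -256), -24) = Mul(-480, -24) = 11520)
Mul(Add(-67, 4086), Pow(Add(E, U), -1)) = Mul(Add(-67, 4086), Pow(Add(11520, 1635), -1)) = Mul(4019, Pow(13155, -1)) = Mul(4019, Rational(1, 13155)) = Rational(4019, 13155)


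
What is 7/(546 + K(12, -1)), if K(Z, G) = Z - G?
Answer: 7/559 ≈ 0.012522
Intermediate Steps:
7/(546 + K(12, -1)) = 7/(546 + (12 - 1*(-1))) = 7/(546 + (12 + 1)) = 7/(546 + 13) = 7/559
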